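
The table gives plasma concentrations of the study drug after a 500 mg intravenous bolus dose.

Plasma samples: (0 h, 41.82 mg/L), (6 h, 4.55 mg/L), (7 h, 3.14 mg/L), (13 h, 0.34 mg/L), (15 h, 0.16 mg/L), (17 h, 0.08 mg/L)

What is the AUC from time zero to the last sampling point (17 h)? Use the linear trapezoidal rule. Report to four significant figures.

AUC = 154.1 mg/L·h

Trapezoidal AUC_0→17:
  [0→6]: (41.82+4.55)/2 × 6 = 139.11
  [6→7]: (4.55+3.14)/2 × 1 = 3.845
  [7→13]: (3.14+0.34)/2 × 6 = 10.44
  [13→15]: (0.34+0.16)/2 × 2 = 0.5
  [15→17]: (0.16+0.08)/2 × 2 = 0.24
  Sum = 154.135 mg/L·h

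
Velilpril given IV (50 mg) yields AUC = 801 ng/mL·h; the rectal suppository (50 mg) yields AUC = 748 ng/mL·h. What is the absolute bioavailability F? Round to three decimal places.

F = 0.934

F = (AUC_ev / D_ev) / (AUC_iv / D_iv)
  = (748/50) / (801/50)
  = 14.96 / 16.02 = 0.9338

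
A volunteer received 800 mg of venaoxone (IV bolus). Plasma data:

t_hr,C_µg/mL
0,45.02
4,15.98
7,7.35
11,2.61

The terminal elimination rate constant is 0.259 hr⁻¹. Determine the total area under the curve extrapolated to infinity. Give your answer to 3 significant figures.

Trapezoidal AUC_0→11:
  [0→4]: (45.02+15.98)/2 × 4 = 122.0
  [4→7]: (15.98+7.35)/2 × 3 = 34.995
  [7→11]: (7.35+2.61)/2 × 4 = 19.92
  Sum = 176.915 µg/mL·hr
Extrapolated tail: C_last / k_e = 2.61 / 0.259 = 10.077
AUC_0→∞ = 176.915 + 10.077 = 186.992 µg/mL·hr

AUC = 187 µg/mL·hr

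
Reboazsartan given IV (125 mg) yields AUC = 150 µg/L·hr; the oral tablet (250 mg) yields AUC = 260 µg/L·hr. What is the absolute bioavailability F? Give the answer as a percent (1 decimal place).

F = 86.7%

F = (AUC_ev / D_ev) / (AUC_iv / D_iv)
  = (260/250) / (150/125)
  = 1.04 / 1.2 = 0.8667
  = 86.67%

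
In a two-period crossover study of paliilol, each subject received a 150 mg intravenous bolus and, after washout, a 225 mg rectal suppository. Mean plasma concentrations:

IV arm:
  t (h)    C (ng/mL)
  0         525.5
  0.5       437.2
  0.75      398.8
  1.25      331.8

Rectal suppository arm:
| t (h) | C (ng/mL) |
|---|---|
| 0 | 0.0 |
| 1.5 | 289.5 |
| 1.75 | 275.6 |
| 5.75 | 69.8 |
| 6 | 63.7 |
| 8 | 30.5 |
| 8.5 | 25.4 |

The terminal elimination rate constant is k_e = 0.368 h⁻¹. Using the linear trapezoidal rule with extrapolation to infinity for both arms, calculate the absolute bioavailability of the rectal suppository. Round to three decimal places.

F = 0.547

Trapezoidal AUC_0→1.25 (IV):
  [0→0.5]: (525.5+437.2)/2 × 0.5 = 240.675
  [0.5→0.75]: (437.2+398.8)/2 × 0.25 = 104.5
  [0.75→1.25]: (398.8+331.8)/2 × 0.5 = 182.65
  Sum = 527.825 ng/mL·h
IV tail: 331.8/0.368 = 901.630; AUC_iv,0→∞ = 527.825 + 901.630 = 1429.455 ng/mL·h
Trapezoidal AUC_0→8.5 (rectal suppository):
  [0→1.5]: (0.0+289.5)/2 × 1.5 = 217.125
  [1.5→1.75]: (289.5+275.6)/2 × 0.25 = 70.6375
  [1.75→5.75]: (275.6+69.8)/2 × 4 = 690.8
  [5.75→6]: (69.8+63.7)/2 × 0.25 = 16.6875
  [6→8]: (63.7+30.5)/2 × 2 = 94.2
  [8→8.5]: (30.5+25.4)/2 × 0.5 = 13.975
  Sum = 1103.425 ng/mL·h
rectal suppository tail: 25.4/0.368 = 69.022; AUC_ev,0→∞ = 1103.425 + 69.022 = 1172.447 ng/mL·h
F = (AUC_ev/D_ev)/(AUC_iv/D_iv) = (1172.447/225)/(1429.455/150) = 5.21088/9.5297 = 0.5468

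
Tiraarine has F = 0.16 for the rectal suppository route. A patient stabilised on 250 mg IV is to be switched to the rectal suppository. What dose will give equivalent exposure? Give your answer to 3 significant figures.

For equal systemic exposure: F × D_ev = D_iv
D_ev = D_iv / F = 250 / 0.16 = 1562.5 mg

D_rectal = 1560 mg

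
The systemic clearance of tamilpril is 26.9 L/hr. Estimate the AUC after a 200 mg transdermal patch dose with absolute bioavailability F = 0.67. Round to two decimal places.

AUC = 4.98 mg/L·hr

AUC_0→∞ = F × Dose / CL
        = 0.67 × 200 / 26.9 = 4.98141 mg/L·hr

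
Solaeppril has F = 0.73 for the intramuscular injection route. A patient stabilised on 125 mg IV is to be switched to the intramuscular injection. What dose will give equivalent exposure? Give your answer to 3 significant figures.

D_intramuscular = 171 mg

For equal systemic exposure: F × D_ev = D_iv
D_ev = D_iv / F = 125 / 0.73 = 171.233 mg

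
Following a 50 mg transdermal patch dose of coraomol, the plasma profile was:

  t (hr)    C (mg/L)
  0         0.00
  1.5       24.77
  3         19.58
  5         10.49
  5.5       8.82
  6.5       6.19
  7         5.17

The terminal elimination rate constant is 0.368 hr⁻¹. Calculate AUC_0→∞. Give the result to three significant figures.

AUC = 111 mg/L·hr

Trapezoidal AUC_0→7:
  [0→1.5]: (0.00+24.77)/2 × 1.5 = 18.5775
  [1.5→3]: (24.77+19.58)/2 × 1.5 = 33.2625
  [3→5]: (19.58+10.49)/2 × 2 = 30.07
  [5→5.5]: (10.49+8.82)/2 × 0.5 = 4.8275
  [5.5→6.5]: (8.82+6.19)/2 × 1 = 7.505
  [6.5→7]: (6.19+5.17)/2 × 0.5 = 2.84
  Sum = 97.0825 mg/L·hr
Extrapolated tail: C_last / k_e = 5.17 / 0.368 = 14.049
AUC_0→∞ = 97.0825 + 14.049 = 111.1315 mg/L·hr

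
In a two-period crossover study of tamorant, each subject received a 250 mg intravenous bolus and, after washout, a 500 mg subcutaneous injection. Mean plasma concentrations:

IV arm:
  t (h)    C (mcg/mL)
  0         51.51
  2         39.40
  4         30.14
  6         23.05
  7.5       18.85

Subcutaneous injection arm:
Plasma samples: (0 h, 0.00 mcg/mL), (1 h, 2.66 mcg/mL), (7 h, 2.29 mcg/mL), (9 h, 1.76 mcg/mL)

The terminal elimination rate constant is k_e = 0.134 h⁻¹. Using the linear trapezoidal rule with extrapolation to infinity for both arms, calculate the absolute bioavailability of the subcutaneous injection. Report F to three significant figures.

F = 0.0432

Trapezoidal AUC_0→7.5 (IV):
  [0→2]: (51.51+39.40)/2 × 2 = 90.91
  [2→4]: (39.40+30.14)/2 × 2 = 69.54
  [4→6]: (30.14+23.05)/2 × 2 = 53.19
  [6→7.5]: (23.05+18.85)/2 × 1.5 = 31.425
  Sum = 245.065 mcg/mL·h
IV tail: 18.85/0.134 = 140.672; AUC_iv,0→∞ = 245.065 + 140.672 = 385.737 mcg/mL·h
Trapezoidal AUC_0→9 (subcutaneous injection):
  [0→1]: (0.00+2.66)/2 × 1 = 1.33
  [1→7]: (2.66+2.29)/2 × 6 = 14.85
  [7→9]: (2.29+1.76)/2 × 2 = 4.05
  Sum = 20.23 mcg/mL·h
subcutaneous injection tail: 1.76/0.134 = 13.134; AUC_ev,0→∞ = 20.23 + 13.134 = 33.364 mcg/mL·h
F = (AUC_ev/D_ev)/(AUC_iv/D_iv) = (33.364/500)/(385.737/250) = 0.066728/1.542948 = 0.0432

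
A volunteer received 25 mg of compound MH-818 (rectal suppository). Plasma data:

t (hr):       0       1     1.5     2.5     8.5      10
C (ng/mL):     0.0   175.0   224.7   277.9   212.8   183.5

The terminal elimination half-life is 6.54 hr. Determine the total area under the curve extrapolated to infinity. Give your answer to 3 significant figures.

AUC = 3940 ng/mL·hr

Trapezoidal AUC_0→10:
  [0→1]: (0.0+175.0)/2 × 1 = 87.5
  [1→1.5]: (175.0+224.7)/2 × 0.5 = 99.925
  [1.5→2.5]: (224.7+277.9)/2 × 1 = 251.3
  [2.5→8.5]: (277.9+212.8)/2 × 6 = 1472.1
  [8.5→10]: (212.8+183.5)/2 × 1.5 = 297.225
  Sum = 2208.05 ng/mL·hr
k_e = ln2 / t½ = 0.693147 / 6.54 = 0.1060 hr^-1
Extrapolated tail: C_last / k_e = 183.5 / 0.106 = 1731.132
AUC_0→∞ = 2208.05 + 1731.132 = 3939.182 ng/mL·hr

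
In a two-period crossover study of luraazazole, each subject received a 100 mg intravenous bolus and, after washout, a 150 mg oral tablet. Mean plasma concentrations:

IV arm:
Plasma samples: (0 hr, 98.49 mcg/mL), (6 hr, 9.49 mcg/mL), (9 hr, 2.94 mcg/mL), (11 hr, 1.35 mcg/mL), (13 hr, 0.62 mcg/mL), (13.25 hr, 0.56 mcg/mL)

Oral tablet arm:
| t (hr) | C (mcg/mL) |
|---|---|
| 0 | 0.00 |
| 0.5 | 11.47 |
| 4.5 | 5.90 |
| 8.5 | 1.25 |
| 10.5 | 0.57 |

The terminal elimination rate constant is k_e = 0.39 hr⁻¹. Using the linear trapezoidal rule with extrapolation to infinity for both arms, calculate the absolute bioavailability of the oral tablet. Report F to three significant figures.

F = 0.105

Trapezoidal AUC_0→13.25 (IV):
  [0→6]: (98.49+9.49)/2 × 6 = 323.94
  [6→9]: (9.49+2.94)/2 × 3 = 18.645
  [9→11]: (2.94+1.35)/2 × 2 = 4.29
  [11→13]: (1.35+0.62)/2 × 2 = 1.97
  [13→13.25]: (0.62+0.56)/2 × 0.25 = 0.1475
  Sum = 348.9925 mcg/mL·hr
IV tail: 0.56/0.39 = 1.436; AUC_iv,0→∞ = 348.9925 + 1.436 = 350.4285 mcg/mL·hr
Trapezoidal AUC_0→10.5 (oral tablet):
  [0→0.5]: (0.00+11.47)/2 × 0.5 = 2.8675
  [0.5→4.5]: (11.47+5.90)/2 × 4 = 34.74
  [4.5→8.5]: (5.90+1.25)/2 × 4 = 14.3
  [8.5→10.5]: (1.25+0.57)/2 × 2 = 1.82
  Sum = 53.7275 mcg/mL·hr
oral tablet tail: 0.57/0.39 = 1.462; AUC_ev,0→∞ = 53.7275 + 1.462 = 55.1895 mcg/mL·hr
F = (AUC_ev/D_ev)/(AUC_iv/D_iv) = (55.1895/150)/(350.4285/100) = 0.36793/3.504285 = 0.1050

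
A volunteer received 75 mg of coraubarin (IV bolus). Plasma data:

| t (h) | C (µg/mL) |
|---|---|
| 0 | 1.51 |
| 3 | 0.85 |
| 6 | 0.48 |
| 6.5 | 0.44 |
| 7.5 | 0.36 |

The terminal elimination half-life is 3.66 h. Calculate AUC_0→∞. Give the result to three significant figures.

AUC = 8.07 µg/mL·h

Trapezoidal AUC_0→7.5:
  [0→3]: (1.51+0.85)/2 × 3 = 3.54
  [3→6]: (0.85+0.48)/2 × 3 = 1.995
  [6→6.5]: (0.48+0.44)/2 × 0.5 = 0.23
  [6.5→7.5]: (0.44+0.36)/2 × 1 = 0.4
  Sum = 6.165 µg/mL·h
k_e = ln2 / t½ = 0.693147 / 3.66 = 0.1894 h^-1
Extrapolated tail: C_last / k_e = 0.36 / 0.1894 = 1.901
AUC_0→∞ = 6.165 + 1.901 = 8.066 µg/mL·h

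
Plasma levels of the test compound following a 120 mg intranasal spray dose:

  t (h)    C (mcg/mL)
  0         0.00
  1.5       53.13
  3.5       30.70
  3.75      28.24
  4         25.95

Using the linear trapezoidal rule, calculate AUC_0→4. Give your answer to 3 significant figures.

Trapezoidal AUC_0→4:
  [0→1.5]: (0.00+53.13)/2 × 1.5 = 39.8475
  [1.5→3.5]: (53.13+30.70)/2 × 2 = 83.83
  [3.5→3.75]: (30.70+28.24)/2 × 0.25 = 7.3675
  [3.75→4]: (28.24+25.95)/2 × 0.25 = 6.77375
  Sum = 137.81875 mcg/mL·h

AUC = 138 mcg/mL·h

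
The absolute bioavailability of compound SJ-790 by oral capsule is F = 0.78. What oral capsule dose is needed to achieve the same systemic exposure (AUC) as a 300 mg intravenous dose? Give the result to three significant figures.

D_oral = 385 mg

For equal systemic exposure: F × D_ev = D_iv
D_ev = D_iv / F = 300 / 0.78 = 384.615 mg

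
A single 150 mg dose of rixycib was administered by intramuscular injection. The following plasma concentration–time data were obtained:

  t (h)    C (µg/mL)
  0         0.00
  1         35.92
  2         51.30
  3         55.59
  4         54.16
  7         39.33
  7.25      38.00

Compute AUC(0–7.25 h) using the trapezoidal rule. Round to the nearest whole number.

AUC = 320 µg/mL·h

Trapezoidal AUC_0→7.25:
  [0→1]: (0.00+35.92)/2 × 1 = 17.96
  [1→2]: (35.92+51.30)/2 × 1 = 43.61
  [2→3]: (51.30+55.59)/2 × 1 = 53.445
  [3→4]: (55.59+54.16)/2 × 1 = 54.875
  [4→7]: (54.16+39.33)/2 × 3 = 140.235
  [7→7.25]: (39.33+38.00)/2 × 0.25 = 9.66625
  Sum = 319.79125 µg/mL·h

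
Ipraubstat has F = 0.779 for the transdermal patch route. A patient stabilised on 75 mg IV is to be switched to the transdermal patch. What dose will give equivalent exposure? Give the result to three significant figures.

D_transdermal = 96.3 mg

For equal systemic exposure: F × D_ev = D_iv
D_ev = D_iv / F = 75 / 0.779 = 96.2773 mg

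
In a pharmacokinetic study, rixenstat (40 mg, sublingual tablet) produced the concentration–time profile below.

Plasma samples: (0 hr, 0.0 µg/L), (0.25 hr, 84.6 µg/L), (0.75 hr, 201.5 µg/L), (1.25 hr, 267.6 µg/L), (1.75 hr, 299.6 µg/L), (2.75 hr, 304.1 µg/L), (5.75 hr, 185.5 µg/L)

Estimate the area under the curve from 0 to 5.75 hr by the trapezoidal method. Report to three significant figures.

AUC = 1380 µg/L·hr

Trapezoidal AUC_0→5.75:
  [0→0.25]: (0.0+84.6)/2 × 0.25 = 10.575
  [0.25→0.75]: (84.6+201.5)/2 × 0.5 = 71.525
  [0.75→1.25]: (201.5+267.6)/2 × 0.5 = 117.275
  [1.25→1.75]: (267.6+299.6)/2 × 0.5 = 141.8
  [1.75→2.75]: (299.6+304.1)/2 × 1 = 301.85
  [2.75→5.75]: (304.1+185.5)/2 × 3 = 734.4
  Sum = 1377.425 µg/L·hr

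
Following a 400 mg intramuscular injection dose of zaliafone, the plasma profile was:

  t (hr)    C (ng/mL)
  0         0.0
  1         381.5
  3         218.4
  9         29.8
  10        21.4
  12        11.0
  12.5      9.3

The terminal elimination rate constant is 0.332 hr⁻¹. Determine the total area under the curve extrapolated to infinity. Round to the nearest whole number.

AUC = 1626 ng/mL·hr

Trapezoidal AUC_0→12.5:
  [0→1]: (0.0+381.5)/2 × 1 = 190.75
  [1→3]: (381.5+218.4)/2 × 2 = 599.9
  [3→9]: (218.4+29.8)/2 × 6 = 744.6
  [9→10]: (29.8+21.4)/2 × 1 = 25.6
  [10→12]: (21.4+11.0)/2 × 2 = 32.4
  [12→12.5]: (11.0+9.3)/2 × 0.5 = 5.075
  Sum = 1598.325 ng/mL·hr
Extrapolated tail: C_last / k_e = 9.3 / 0.332 = 28.012
AUC_0→∞ = 1598.325 + 28.012 = 1626.337 ng/mL·hr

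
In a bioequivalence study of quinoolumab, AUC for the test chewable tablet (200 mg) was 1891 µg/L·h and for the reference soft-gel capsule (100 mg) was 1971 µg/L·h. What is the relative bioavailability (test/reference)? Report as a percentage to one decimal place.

F_rel = (AUC_test/D_test) / (AUC_ref/D_ref)
      = (1891/200) / (1971/100)
      = 9.455 / 19.71 = 0.4797 = 47.97%

F_rel = 48.0%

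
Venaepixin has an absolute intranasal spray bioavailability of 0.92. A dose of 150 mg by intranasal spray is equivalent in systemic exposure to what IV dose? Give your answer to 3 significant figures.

D_iv = 138 mg

Systemic exposure from an extravascular dose = F × D_ev, so the equivalent IV dose is F × D_ev.
D_iv = F × D_ev = 0.92 × 150 = 138 mg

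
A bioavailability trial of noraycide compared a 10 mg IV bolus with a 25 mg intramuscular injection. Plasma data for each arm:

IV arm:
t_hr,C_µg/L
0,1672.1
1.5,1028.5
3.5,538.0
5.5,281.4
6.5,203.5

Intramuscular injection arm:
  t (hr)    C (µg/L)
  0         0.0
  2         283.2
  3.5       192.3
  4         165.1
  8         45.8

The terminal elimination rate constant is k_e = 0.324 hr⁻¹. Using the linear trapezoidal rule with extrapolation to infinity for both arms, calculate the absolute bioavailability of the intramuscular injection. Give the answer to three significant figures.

Trapezoidal AUC_0→6.5 (IV):
  [0→1.5]: (1672.1+1028.5)/2 × 1.5 = 2025.45
  [1.5→3.5]: (1028.5+538.0)/2 × 2 = 1566.5
  [3.5→5.5]: (538.0+281.4)/2 × 2 = 819.4
  [5.5→6.5]: (281.4+203.5)/2 × 1 = 242.45
  Sum = 4653.8 µg/L·hr
IV tail: 203.5/0.324 = 628.086; AUC_iv,0→∞ = 4653.8 + 628.086 = 5281.886 µg/L·hr
Trapezoidal AUC_0→8 (intramuscular injection):
  [0→2]: (0.0+283.2)/2 × 2 = 283.2
  [2→3.5]: (283.2+192.3)/2 × 1.5 = 356.625
  [3.5→4]: (192.3+165.1)/2 × 0.5 = 89.35
  [4→8]: (165.1+45.8)/2 × 4 = 421.8
  Sum = 1150.975 µg/L·hr
intramuscular injection tail: 45.8/0.324 = 141.358; AUC_ev,0→∞ = 1150.975 + 141.358 = 1292.333 µg/L·hr
F = (AUC_ev/D_ev)/(AUC_iv/D_iv) = (1292.333/25)/(5281.886/10) = 51.69332/528.1886 = 0.0979

F = 0.0979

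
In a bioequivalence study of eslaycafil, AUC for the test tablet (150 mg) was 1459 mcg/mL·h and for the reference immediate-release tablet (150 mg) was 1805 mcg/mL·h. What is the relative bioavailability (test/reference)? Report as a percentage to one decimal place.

F_rel = (AUC_test/D_test) / (AUC_ref/D_ref)
      = (1459/150) / (1805/150)
      = 9.72667 / 12.0333 = 0.8083 = 80.83%

F_rel = 80.8%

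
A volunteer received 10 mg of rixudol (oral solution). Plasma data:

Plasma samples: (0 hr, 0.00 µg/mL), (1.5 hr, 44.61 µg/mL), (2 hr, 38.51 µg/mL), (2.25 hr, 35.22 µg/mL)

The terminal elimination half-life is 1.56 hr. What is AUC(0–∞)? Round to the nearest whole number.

AUC = 143 µg/mL·hr

Trapezoidal AUC_0→2.25:
  [0→1.5]: (0.00+44.61)/2 × 1.5 = 33.4575
  [1.5→2]: (44.61+38.51)/2 × 0.5 = 20.78
  [2→2.25]: (38.51+35.22)/2 × 0.25 = 9.21625
  Sum = 63.45375 µg/mL·hr
k_e = ln2 / t½ = 0.693147 / 1.56 = 0.4443 hr^-1
Extrapolated tail: C_last / k_e = 35.22 / 0.4443 = 79.271
AUC_0→∞ = 63.45375 + 79.271 = 142.72475 µg/mL·hr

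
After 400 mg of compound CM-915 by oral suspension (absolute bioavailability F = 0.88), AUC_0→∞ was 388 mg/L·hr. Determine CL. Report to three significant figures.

CL = F × Dose / AUC_0→∞
   = 0.88 × 400 / 388 = 0.907216 L/hr

CL = 0.907 L/hr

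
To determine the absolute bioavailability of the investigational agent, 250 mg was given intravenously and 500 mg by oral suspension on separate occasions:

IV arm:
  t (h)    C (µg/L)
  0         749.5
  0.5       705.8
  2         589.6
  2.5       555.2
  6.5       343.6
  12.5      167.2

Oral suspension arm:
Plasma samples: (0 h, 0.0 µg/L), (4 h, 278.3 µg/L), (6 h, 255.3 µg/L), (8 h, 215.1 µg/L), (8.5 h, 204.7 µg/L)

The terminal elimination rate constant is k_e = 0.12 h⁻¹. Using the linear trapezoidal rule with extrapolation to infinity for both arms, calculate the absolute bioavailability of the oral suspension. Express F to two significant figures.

Trapezoidal AUC_0→12.5 (IV):
  [0→0.5]: (749.5+705.8)/2 × 0.5 = 363.825
  [0.5→2]: (705.8+589.6)/2 × 1.5 = 971.55
  [2→2.5]: (589.6+555.2)/2 × 0.5 = 286.2
  [2.5→6.5]: (555.2+343.6)/2 × 4 = 1797.6
  [6.5→12.5]: (343.6+167.2)/2 × 6 = 1532.4
  Sum = 4951.575 µg/L·h
IV tail: 167.2/0.12 = 1393.333; AUC_iv,0→∞ = 4951.575 + 1393.333 = 6344.908 µg/L·h
Trapezoidal AUC_0→8.5 (oral suspension):
  [0→4]: (0.0+278.3)/2 × 4 = 556.6
  [4→6]: (278.3+255.3)/2 × 2 = 533.6
  [6→8]: (255.3+215.1)/2 × 2 = 470.4
  [8→8.5]: (215.1+204.7)/2 × 0.5 = 104.95
  Sum = 1665.55 µg/L·h
oral suspension tail: 204.7/0.12 = 1705.833; AUC_ev,0→∞ = 1665.55 + 1705.833 = 3371.383 µg/L·h
F = (AUC_ev/D_ev)/(AUC_iv/D_iv) = (3371.383/500)/(6344.908/250) = 6.742766/25.379632 = 0.2657

F = 0.27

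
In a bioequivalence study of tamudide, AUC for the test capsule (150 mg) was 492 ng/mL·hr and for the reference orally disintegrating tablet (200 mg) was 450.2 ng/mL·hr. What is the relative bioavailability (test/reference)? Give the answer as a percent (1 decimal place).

F_rel = 145.7%

F_rel = (AUC_test/D_test) / (AUC_ref/D_ref)
      = (492/150) / (450.2/200)
      = 3.28 / 2.251 = 1.4571 = 145.71%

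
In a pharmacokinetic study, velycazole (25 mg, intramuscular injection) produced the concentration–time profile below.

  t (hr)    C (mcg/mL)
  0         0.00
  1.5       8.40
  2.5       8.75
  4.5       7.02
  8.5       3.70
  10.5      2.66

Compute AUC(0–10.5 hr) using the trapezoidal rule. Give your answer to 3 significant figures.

AUC = 58.4 mcg/mL·hr

Trapezoidal AUC_0→10.5:
  [0→1.5]: (0.00+8.40)/2 × 1.5 = 6.3
  [1.5→2.5]: (8.40+8.75)/2 × 1 = 8.575
  [2.5→4.5]: (8.75+7.02)/2 × 2 = 15.77
  [4.5→8.5]: (7.02+3.70)/2 × 4 = 21.44
  [8.5→10.5]: (3.70+2.66)/2 × 2 = 6.36
  Sum = 58.445 mcg/mL·hr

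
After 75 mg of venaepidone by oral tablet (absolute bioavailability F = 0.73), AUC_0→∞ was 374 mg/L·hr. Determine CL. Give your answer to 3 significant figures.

CL = 0.146 L/hr

CL = F × Dose / AUC_0→∞
   = 0.73 × 75 / 374 = 0.14639 L/hr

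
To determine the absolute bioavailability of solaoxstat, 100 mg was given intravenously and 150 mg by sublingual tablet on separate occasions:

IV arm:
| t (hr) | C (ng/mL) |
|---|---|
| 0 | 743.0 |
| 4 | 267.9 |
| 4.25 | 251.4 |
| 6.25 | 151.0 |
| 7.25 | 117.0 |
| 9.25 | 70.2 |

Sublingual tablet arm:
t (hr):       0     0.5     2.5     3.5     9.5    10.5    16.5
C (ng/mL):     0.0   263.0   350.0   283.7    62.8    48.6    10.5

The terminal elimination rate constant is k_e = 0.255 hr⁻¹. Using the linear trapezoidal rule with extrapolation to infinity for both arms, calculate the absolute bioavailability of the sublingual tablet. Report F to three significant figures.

F = 0.499

Trapezoidal AUC_0→9.25 (IV):
  [0→4]: (743.0+267.9)/2 × 4 = 2021.8
  [4→4.25]: (267.9+251.4)/2 × 0.25 = 64.9125
  [4.25→6.25]: (251.4+151.0)/2 × 2 = 402.4
  [6.25→7.25]: (151.0+117.0)/2 × 1 = 134.0
  [7.25→9.25]: (117.0+70.2)/2 × 2 = 187.2
  Sum = 2810.3125 ng/mL·hr
IV tail: 70.2/0.255 = 275.294; AUC_iv,0→∞ = 2810.3125 + 275.294 = 3085.6065 ng/mL·hr
Trapezoidal AUC_0→16.5 (sublingual tablet):
  [0→0.5]: (0.0+263.0)/2 × 0.5 = 65.75
  [0.5→2.5]: (263.0+350.0)/2 × 2 = 613.0
  [2.5→3.5]: (350.0+283.7)/2 × 1 = 316.85
  [3.5→9.5]: (283.7+62.8)/2 × 6 = 1039.5
  [9.5→10.5]: (62.8+48.6)/2 × 1 = 55.7
  [10.5→16.5]: (48.6+10.5)/2 × 6 = 177.3
  Sum = 2268.1 ng/mL·hr
sublingual tablet tail: 10.5/0.255 = 41.176; AUC_ev,0→∞ = 2268.1 + 41.176 = 2309.276 ng/mL·hr
F = (AUC_ev/D_ev)/(AUC_iv/D_iv) = (2309.276/150)/(3085.6065/100) = 15.3952/30.856065 = 0.4989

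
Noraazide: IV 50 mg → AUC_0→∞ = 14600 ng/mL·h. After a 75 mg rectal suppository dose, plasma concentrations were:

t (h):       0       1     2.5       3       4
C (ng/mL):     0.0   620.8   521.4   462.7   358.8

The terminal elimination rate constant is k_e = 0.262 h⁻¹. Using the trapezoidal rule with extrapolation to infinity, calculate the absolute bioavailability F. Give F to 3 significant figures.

Trapezoidal AUC_0→4 (rectal suppository):
  [0→1]: (0.0+620.8)/2 × 1 = 310.4
  [1→2.5]: (620.8+521.4)/2 × 1.5 = 856.65
  [2.5→3]: (521.4+462.7)/2 × 0.5 = 246.025
  [3→4]: (462.7+358.8)/2 × 1 = 410.75
  Sum = 1823.825 ng/mL·h
Tail: C_last/k_e = 358.8/0.262 = 1369.466
AUC_0→∞ (rectal suppository) = 1823.825 + 1369.466 = 3193.291 ng/mL·h
F = (AUC_ev/D_ev)/(AUC_iv/D_iv) = (3193.291/75)/(14600/50) = 42.5772/292 = 0.1458

F = 0.146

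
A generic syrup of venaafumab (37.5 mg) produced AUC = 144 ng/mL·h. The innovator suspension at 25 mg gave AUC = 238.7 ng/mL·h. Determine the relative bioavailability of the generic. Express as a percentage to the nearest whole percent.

F_rel = 40%

F_rel = (AUC_test/D_test) / (AUC_ref/D_ref)
      = (144/37.5) / (238.7/25)
      = 3.84 / 9.548 = 0.4022 = 40.22%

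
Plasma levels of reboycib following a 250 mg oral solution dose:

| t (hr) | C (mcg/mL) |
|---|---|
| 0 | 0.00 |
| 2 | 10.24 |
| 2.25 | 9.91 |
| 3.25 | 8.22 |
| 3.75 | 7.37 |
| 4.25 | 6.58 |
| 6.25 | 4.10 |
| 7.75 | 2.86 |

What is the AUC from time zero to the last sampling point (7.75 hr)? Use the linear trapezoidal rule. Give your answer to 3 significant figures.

AUC = 45.1 mcg/mL·hr

Trapezoidal AUC_0→7.75:
  [0→2]: (0.00+10.24)/2 × 2 = 10.24
  [2→2.25]: (10.24+9.91)/2 × 0.25 = 2.51875
  [2.25→3.25]: (9.91+8.22)/2 × 1 = 9.065
  [3.25→3.75]: (8.22+7.37)/2 × 0.5 = 3.8975
  [3.75→4.25]: (7.37+6.58)/2 × 0.5 = 3.4875
  [4.25→6.25]: (6.58+4.10)/2 × 2 = 10.68
  [6.25→7.75]: (4.10+2.86)/2 × 1.5 = 5.22
  Sum = 45.10875 mcg/mL·hr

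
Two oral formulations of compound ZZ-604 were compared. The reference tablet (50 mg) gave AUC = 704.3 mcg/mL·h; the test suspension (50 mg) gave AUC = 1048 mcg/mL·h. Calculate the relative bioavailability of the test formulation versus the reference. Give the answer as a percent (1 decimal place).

F_rel = 148.8%

F_rel = (AUC_test/D_test) / (AUC_ref/D_ref)
      = (1048/50) / (704.3/50)
      = 20.96 / 14.086 = 1.4880 = 148.80%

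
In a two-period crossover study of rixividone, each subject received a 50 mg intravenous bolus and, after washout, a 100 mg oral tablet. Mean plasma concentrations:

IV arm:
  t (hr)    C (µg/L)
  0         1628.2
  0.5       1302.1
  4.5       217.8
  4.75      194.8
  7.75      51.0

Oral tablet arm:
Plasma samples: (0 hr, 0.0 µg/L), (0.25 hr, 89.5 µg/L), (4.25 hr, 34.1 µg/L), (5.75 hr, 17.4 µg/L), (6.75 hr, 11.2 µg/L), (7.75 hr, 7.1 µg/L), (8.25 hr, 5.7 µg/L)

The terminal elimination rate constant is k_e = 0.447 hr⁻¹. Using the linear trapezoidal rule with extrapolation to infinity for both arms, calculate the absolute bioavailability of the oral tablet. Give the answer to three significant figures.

F = 0.0391

Trapezoidal AUC_0→7.75 (IV):
  [0→0.5]: (1628.2+1302.1)/2 × 0.5 = 732.575
  [0.5→4.5]: (1302.1+217.8)/2 × 4 = 3039.8
  [4.5→4.75]: (217.8+194.8)/2 × 0.25 = 51.575
  [4.75→7.75]: (194.8+51.0)/2 × 3 = 368.7
  Sum = 4192.65 µg/L·hr
IV tail: 51.0/0.447 = 114.094; AUC_iv,0→∞ = 4192.65 + 114.094 = 4306.744 µg/L·hr
Trapezoidal AUC_0→8.25 (oral tablet):
  [0→0.25]: (0.0+89.5)/2 × 0.25 = 11.1875
  [0.25→4.25]: (89.5+34.1)/2 × 4 = 247.2
  [4.25→5.75]: (34.1+17.4)/2 × 1.5 = 38.625
  [5.75→6.75]: (17.4+11.2)/2 × 1 = 14.3
  [6.75→7.75]: (11.2+7.1)/2 × 1 = 9.15
  [7.75→8.25]: (7.1+5.7)/2 × 0.5 = 3.2
  Sum = 323.6625 µg/L·hr
oral tablet tail: 5.7/0.447 = 12.752; AUC_ev,0→∞ = 323.6625 + 12.752 = 336.4145 µg/L·hr
F = (AUC_ev/D_ev)/(AUC_iv/D_iv) = (336.4145/100)/(4306.744/50) = 3.364145/86.13488 = 0.0391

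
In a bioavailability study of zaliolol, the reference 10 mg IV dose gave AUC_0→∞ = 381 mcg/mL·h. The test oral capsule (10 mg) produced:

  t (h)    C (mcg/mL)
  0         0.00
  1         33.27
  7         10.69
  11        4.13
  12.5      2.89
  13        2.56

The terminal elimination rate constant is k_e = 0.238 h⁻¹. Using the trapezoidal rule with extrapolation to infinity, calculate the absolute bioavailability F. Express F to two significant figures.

Trapezoidal AUC_0→13 (oral capsule):
  [0→1]: (0.00+33.27)/2 × 1 = 16.635
  [1→7]: (33.27+10.69)/2 × 6 = 131.88
  [7→11]: (10.69+4.13)/2 × 4 = 29.64
  [11→12.5]: (4.13+2.89)/2 × 1.5 = 5.265
  [12.5→13]: (2.89+2.56)/2 × 0.5 = 1.3625
  Sum = 184.7825 mcg/mL·h
Tail: C_last/k_e = 2.56/0.238 = 10.756
AUC_0→∞ (oral capsule) = 184.7825 + 10.756 = 195.5385 mcg/mL·h
F = (AUC_ev/D_ev)/(AUC_iv/D_iv) = (195.5385/10)/(381/10) = 19.55385/38.1 = 0.5132

F = 0.51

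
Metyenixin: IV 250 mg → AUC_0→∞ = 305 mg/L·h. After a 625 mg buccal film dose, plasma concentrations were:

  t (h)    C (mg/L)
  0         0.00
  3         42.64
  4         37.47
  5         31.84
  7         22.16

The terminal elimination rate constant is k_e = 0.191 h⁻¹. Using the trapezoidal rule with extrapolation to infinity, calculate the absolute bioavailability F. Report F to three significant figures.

Trapezoidal AUC_0→7 (buccal film):
  [0→3]: (0.00+42.64)/2 × 3 = 63.96
  [3→4]: (42.64+37.47)/2 × 1 = 40.055
  [4→5]: (37.47+31.84)/2 × 1 = 34.655
  [5→7]: (31.84+22.16)/2 × 2 = 54.0
  Sum = 192.67 mg/L·h
Tail: C_last/k_e = 22.16/0.191 = 116.021
AUC_0→∞ (buccal film) = 192.67 + 116.021 = 308.691 mg/L·h
F = (AUC_ev/D_ev)/(AUC_iv/D_iv) = (308.691/625)/(305/250) = 0.4939056/1.22 = 0.4048

F = 0.405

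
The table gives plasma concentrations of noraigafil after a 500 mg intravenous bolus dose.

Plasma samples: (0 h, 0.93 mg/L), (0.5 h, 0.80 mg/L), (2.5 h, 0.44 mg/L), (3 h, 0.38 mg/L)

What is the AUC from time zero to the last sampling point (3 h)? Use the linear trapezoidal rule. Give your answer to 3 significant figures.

AUC = 1.88 mg/L·h

Trapezoidal AUC_0→3:
  [0→0.5]: (0.93+0.80)/2 × 0.5 = 0.4325
  [0.5→2.5]: (0.80+0.44)/2 × 2 = 1.24
  [2.5→3]: (0.44+0.38)/2 × 0.5 = 0.205
  Sum = 1.8775 mg/L·h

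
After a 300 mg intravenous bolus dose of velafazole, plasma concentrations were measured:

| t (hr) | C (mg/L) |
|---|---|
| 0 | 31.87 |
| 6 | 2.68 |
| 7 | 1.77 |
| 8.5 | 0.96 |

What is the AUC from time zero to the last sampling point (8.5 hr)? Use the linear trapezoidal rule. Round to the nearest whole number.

Trapezoidal AUC_0→8.5:
  [0→6]: (31.87+2.68)/2 × 6 = 103.65
  [6→7]: (2.68+1.77)/2 × 1 = 2.225
  [7→8.5]: (1.77+0.96)/2 × 1.5 = 2.0475
  Sum = 107.9225 mg/L·hr

AUC = 108 mg/L·hr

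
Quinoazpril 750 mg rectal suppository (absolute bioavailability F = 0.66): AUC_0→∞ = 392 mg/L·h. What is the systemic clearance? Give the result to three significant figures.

CL = 1.26 L/h

CL = F × Dose / AUC_0→∞
   = 0.66 × 750 / 392 = 1.26276 L/h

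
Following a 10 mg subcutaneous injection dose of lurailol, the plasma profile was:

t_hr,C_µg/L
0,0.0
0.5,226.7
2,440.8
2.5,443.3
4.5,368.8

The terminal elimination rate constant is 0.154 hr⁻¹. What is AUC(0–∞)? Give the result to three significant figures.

AUC = 3990 µg/L·hr

Trapezoidal AUC_0→4.5:
  [0→0.5]: (0.0+226.7)/2 × 0.5 = 56.675
  [0.5→2]: (226.7+440.8)/2 × 1.5 = 500.625
  [2→2.5]: (440.8+443.3)/2 × 0.5 = 221.025
  [2.5→4.5]: (443.3+368.8)/2 × 2 = 812.1
  Sum = 1590.425 µg/L·hr
Extrapolated tail: C_last / k_e = 368.8 / 0.154 = 2394.805
AUC_0→∞ = 1590.425 + 2394.805 = 3985.23 µg/L·hr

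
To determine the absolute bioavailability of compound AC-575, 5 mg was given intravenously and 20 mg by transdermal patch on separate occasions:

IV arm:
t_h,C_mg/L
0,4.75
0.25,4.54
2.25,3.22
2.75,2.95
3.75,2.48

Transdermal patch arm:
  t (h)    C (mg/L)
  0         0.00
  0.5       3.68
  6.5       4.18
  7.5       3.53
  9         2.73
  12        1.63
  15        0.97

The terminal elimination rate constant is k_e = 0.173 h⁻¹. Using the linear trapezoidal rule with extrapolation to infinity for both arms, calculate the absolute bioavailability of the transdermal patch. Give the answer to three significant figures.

Trapezoidal AUC_0→3.75 (IV):
  [0→0.25]: (4.75+4.54)/2 × 0.25 = 1.16125
  [0.25→2.25]: (4.54+3.22)/2 × 2 = 7.76
  [2.25→2.75]: (3.22+2.95)/2 × 0.5 = 1.5425
  [2.75→3.75]: (2.95+2.48)/2 × 1 = 2.715
  Sum = 13.17875 mg/L·h
IV tail: 2.48/0.173 = 14.335; AUC_iv,0→∞ = 13.17875 + 14.335 = 27.51375 mg/L·h
Trapezoidal AUC_0→15 (transdermal patch):
  [0→0.5]: (0.00+3.68)/2 × 0.5 = 0.92
  [0.5→6.5]: (3.68+4.18)/2 × 6 = 23.58
  [6.5→7.5]: (4.18+3.53)/2 × 1 = 3.855
  [7.5→9]: (3.53+2.73)/2 × 1.5 = 4.695
  [9→12]: (2.73+1.63)/2 × 3 = 6.54
  [12→15]: (1.63+0.97)/2 × 3 = 3.9
  Sum = 43.49 mg/L·h
transdermal patch tail: 0.97/0.173 = 5.607; AUC_ev,0→∞ = 43.49 + 5.607 = 49.097 mg/L·h
F = (AUC_ev/D_ev)/(AUC_iv/D_iv) = (49.097/20)/(27.51375/5) = 2.45485/5.50275 = 0.4461

F = 0.446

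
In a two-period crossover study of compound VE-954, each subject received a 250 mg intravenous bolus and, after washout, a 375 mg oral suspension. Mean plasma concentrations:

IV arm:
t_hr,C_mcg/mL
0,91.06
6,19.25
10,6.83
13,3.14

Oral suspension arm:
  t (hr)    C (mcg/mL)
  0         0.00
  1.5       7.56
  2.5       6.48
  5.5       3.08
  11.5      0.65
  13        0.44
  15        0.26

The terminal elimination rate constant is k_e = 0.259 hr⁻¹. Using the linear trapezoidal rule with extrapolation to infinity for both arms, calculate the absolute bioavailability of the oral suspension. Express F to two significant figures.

Trapezoidal AUC_0→13 (IV):
  [0→6]: (91.06+19.25)/2 × 6 = 330.93
  [6→10]: (19.25+6.83)/2 × 4 = 52.16
  [10→13]: (6.83+3.14)/2 × 3 = 14.955
  Sum = 398.045 mcg/mL·hr
IV tail: 3.14/0.259 = 12.124; AUC_iv,0→∞ = 398.045 + 12.124 = 410.169 mcg/mL·hr
Trapezoidal AUC_0→15 (oral suspension):
  [0→1.5]: (0.00+7.56)/2 × 1.5 = 5.67
  [1.5→2.5]: (7.56+6.48)/2 × 1 = 7.02
  [2.5→5.5]: (6.48+3.08)/2 × 3 = 14.34
  [5.5→11.5]: (3.08+0.65)/2 × 6 = 11.19
  [11.5→13]: (0.65+0.44)/2 × 1.5 = 0.8175
  [13→15]: (0.44+0.26)/2 × 2 = 0.7
  Sum = 39.7375 mcg/mL·hr
oral suspension tail: 0.26/0.259 = 1.004; AUC_ev,0→∞ = 39.7375 + 1.004 = 40.7415 mcg/mL·hr
F = (AUC_ev/D_ev)/(AUC_iv/D_iv) = (40.7415/375)/(410.169/250) = 0.108644/1.640676 = 0.0662

F = 0.066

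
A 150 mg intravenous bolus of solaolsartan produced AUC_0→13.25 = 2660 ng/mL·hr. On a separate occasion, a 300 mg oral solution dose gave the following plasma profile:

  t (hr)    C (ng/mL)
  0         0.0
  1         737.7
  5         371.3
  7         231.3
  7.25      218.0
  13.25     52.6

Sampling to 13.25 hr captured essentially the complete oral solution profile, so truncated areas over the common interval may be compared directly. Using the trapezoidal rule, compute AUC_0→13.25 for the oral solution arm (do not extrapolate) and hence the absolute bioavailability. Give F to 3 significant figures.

Trapezoidal AUC_0→13.25 (oral solution):
  [0→1]: (0.0+737.7)/2 × 1 = 368.85
  [1→5]: (737.7+371.3)/2 × 4 = 2218.0
  [5→7]: (371.3+231.3)/2 × 2 = 602.6
  [7→7.25]: (231.3+218.0)/2 × 0.25 = 56.1625
  [7.25→13.25]: (218.0+52.6)/2 × 6 = 811.8
  Sum = 4057.4125 ng/mL·hr
F = (AUC_ev/D_ev)/(AUC_iv/D_iv) = (4057.4125/300)/(2660/150) = 13.5247/17.7333 = 0.7627

F = 0.763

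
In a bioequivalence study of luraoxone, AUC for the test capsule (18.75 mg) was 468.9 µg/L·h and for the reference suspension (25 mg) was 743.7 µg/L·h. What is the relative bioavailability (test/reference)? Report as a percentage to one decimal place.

F_rel = (AUC_test/D_test) / (AUC_ref/D_ref)
      = (468.9/18.75) / (743.7/25)
      = 25.008 / 29.748 = 0.8407 = 84.07%

F_rel = 84.1%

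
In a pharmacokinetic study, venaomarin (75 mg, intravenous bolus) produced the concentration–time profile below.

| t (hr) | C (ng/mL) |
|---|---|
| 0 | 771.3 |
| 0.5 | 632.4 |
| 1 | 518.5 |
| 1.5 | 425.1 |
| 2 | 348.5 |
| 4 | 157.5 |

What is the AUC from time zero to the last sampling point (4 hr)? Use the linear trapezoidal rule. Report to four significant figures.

AUC = 1574 ng/mL·hr

Trapezoidal AUC_0→4:
  [0→0.5]: (771.3+632.4)/2 × 0.5 = 350.925
  [0.5→1]: (632.4+518.5)/2 × 0.5 = 287.725
  [1→1.5]: (518.5+425.1)/2 × 0.5 = 235.9
  [1.5→2]: (425.1+348.5)/2 × 0.5 = 193.4
  [2→4]: (348.5+157.5)/2 × 2 = 506.0
  Sum = 1573.95 ng/mL·hr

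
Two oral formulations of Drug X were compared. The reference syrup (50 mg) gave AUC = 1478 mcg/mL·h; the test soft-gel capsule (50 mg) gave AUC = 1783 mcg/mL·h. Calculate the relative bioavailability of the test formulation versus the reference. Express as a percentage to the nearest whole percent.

F_rel = 121%

F_rel = (AUC_test/D_test) / (AUC_ref/D_ref)
      = (1783/50) / (1478/50)
      = 35.66 / 29.56 = 1.2064 = 120.64%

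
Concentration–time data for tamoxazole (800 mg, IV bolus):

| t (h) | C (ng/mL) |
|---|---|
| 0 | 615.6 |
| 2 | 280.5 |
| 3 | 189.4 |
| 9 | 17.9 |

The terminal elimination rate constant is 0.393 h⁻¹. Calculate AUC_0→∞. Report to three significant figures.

Trapezoidal AUC_0→9:
  [0→2]: (615.6+280.5)/2 × 2 = 896.1
  [2→3]: (280.5+189.4)/2 × 1 = 234.95
  [3→9]: (189.4+17.9)/2 × 6 = 621.9
  Sum = 1752.95 ng/mL·h
Extrapolated tail: C_last / k_e = 17.9 / 0.393 = 45.547
AUC_0→∞ = 1752.95 + 45.547 = 1798.497 ng/mL·h

AUC = 1800 ng/mL·h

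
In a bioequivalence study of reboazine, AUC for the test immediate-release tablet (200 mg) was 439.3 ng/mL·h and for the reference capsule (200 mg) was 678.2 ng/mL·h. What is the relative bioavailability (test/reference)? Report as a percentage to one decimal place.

F_rel = 64.8%

F_rel = (AUC_test/D_test) / (AUC_ref/D_ref)
      = (439.3/200) / (678.2/200)
      = 2.1965 / 3.391 = 0.6477 = 64.77%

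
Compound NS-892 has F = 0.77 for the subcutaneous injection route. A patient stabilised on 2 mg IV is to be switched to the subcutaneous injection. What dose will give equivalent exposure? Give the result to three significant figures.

For equal systemic exposure: F × D_ev = D_iv
D_ev = D_iv / F = 2 / 0.77 = 2.5974 mg

D_subcutaneous = 2.60 mg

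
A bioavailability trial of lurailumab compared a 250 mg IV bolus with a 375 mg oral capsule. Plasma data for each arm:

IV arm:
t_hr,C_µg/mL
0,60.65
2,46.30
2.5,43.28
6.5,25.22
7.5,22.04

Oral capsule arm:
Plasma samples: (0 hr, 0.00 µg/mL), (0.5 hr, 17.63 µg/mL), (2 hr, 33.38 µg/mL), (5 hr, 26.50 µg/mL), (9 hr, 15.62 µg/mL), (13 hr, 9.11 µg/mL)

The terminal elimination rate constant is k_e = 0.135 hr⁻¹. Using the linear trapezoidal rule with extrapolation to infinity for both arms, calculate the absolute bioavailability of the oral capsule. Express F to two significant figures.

F = 0.49

Trapezoidal AUC_0→7.5 (IV):
  [0→2]: (60.65+46.30)/2 × 2 = 106.95
  [2→2.5]: (46.30+43.28)/2 × 0.5 = 22.395
  [2.5→6.5]: (43.28+25.22)/2 × 4 = 137.0
  [6.5→7.5]: (25.22+22.04)/2 × 1 = 23.63
  Sum = 289.975 µg/mL·hr
IV tail: 22.04/0.135 = 163.259; AUC_iv,0→∞ = 289.975 + 163.259 = 453.234 µg/mL·hr
Trapezoidal AUC_0→13 (oral capsule):
  [0→0.5]: (0.00+17.63)/2 × 0.5 = 4.4075
  [0.5→2]: (17.63+33.38)/2 × 1.5 = 38.2575
  [2→5]: (33.38+26.50)/2 × 3 = 89.82
  [5→9]: (26.50+15.62)/2 × 4 = 84.24
  [9→13]: (15.62+9.11)/2 × 4 = 49.46
  Sum = 266.185 µg/mL·hr
oral capsule tail: 9.11/0.135 = 67.481; AUC_ev,0→∞ = 266.185 + 67.481 = 333.666 µg/mL·hr
F = (AUC_ev/D_ev)/(AUC_iv/D_iv) = (333.666/375)/(453.234/250) = 0.889776/1.812936 = 0.4908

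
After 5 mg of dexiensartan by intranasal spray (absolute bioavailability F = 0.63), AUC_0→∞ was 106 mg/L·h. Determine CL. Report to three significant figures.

CL = F × Dose / AUC_0→∞
   = 0.63 × 5 / 106 = 0.029717 L/h

CL = 0.0297 L/h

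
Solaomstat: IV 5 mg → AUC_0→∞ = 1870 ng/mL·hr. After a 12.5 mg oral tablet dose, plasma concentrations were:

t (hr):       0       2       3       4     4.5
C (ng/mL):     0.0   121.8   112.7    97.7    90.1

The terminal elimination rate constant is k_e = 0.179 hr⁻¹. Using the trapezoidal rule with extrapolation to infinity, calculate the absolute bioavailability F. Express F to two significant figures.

F = 0.19

Trapezoidal AUC_0→4.5 (oral tablet):
  [0→2]: (0.0+121.8)/2 × 2 = 121.8
  [2→3]: (121.8+112.7)/2 × 1 = 117.25
  [3→4]: (112.7+97.7)/2 × 1 = 105.2
  [4→4.5]: (97.7+90.1)/2 × 0.5 = 46.95
  Sum = 391.2 ng/mL·hr
Tail: C_last/k_e = 90.1/0.179 = 503.352
AUC_0→∞ (oral tablet) = 391.2 + 503.352 = 894.552 ng/mL·hr
F = (AUC_ev/D_ev)/(AUC_iv/D_iv) = (894.552/12.5)/(1870/5) = 71.56416/374 = 0.1913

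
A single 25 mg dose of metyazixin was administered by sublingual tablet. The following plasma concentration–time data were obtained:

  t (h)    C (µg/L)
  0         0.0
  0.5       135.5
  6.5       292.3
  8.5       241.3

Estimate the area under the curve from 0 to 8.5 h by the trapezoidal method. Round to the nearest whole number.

Trapezoidal AUC_0→8.5:
  [0→0.5]: (0.0+135.5)/2 × 0.5 = 33.875
  [0.5→6.5]: (135.5+292.3)/2 × 6 = 1283.4
  [6.5→8.5]: (292.3+241.3)/2 × 2 = 533.6
  Sum = 1850.875 µg/L·h

AUC = 1851 µg/L·h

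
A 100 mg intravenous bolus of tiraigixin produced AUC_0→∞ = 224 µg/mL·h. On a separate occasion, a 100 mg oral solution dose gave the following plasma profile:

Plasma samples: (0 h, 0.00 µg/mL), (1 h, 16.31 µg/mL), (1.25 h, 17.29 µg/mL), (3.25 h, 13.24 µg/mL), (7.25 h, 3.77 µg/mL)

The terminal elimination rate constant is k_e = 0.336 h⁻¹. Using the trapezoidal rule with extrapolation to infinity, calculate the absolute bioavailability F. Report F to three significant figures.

Trapezoidal AUC_0→7.25 (oral solution):
  [0→1]: (0.00+16.31)/2 × 1 = 8.155
  [1→1.25]: (16.31+17.29)/2 × 0.25 = 4.2
  [1.25→3.25]: (17.29+13.24)/2 × 2 = 30.53
  [3.25→7.25]: (13.24+3.77)/2 × 4 = 34.02
  Sum = 76.905 µg/mL·h
Tail: C_last/k_e = 3.77/0.336 = 11.220
AUC_0→∞ (oral solution) = 76.905 + 11.220 = 88.125 µg/mL·h
F = (AUC_ev/D_ev)/(AUC_iv/D_iv) = (88.125/100)/(224/100) = 0.88125/2.24 = 0.3934

F = 0.393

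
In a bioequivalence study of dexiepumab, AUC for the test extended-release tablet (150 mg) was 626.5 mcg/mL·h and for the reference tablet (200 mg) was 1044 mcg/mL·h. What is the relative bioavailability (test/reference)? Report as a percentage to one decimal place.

F_rel = (AUC_test/D_test) / (AUC_ref/D_ref)
      = (626.5/150) / (1044/200)
      = 4.17667 / 5.22 = 0.8001 = 80.01%

F_rel = 80.0%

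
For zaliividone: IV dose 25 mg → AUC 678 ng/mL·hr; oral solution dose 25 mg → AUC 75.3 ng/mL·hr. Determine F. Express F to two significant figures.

F = 0.11

F = (AUC_ev / D_ev) / (AUC_iv / D_iv)
  = (75.3/25) / (678/25)
  = 3.012 / 27.12 = 0.1111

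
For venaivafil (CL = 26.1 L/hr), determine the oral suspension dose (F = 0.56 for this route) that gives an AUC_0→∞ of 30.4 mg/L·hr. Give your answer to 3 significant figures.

Dose = 1420 mg

Dose = CL × AUC_0→∞ / F
     = 26.1 × 30.4 / 0.56 = 1416.86 mg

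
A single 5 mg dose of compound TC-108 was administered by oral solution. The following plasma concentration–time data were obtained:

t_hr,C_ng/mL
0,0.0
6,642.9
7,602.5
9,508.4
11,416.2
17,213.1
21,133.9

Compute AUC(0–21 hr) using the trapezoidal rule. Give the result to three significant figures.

AUC = 7170 ng/mL·hr

Trapezoidal AUC_0→21:
  [0→6]: (0.0+642.9)/2 × 6 = 1928.7
  [6→7]: (642.9+602.5)/2 × 1 = 622.7
  [7→9]: (602.5+508.4)/2 × 2 = 1110.9
  [9→11]: (508.4+416.2)/2 × 2 = 924.6
  [11→17]: (416.2+213.1)/2 × 6 = 1887.9
  [17→21]: (213.1+133.9)/2 × 4 = 694.0
  Sum = 7168.8 ng/mL·hr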